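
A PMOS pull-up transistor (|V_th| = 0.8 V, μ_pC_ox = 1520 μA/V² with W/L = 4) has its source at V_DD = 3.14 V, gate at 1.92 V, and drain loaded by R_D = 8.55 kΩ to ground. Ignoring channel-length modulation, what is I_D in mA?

V_SG = V_DD − V_G = 3.14 − 1.92 = 1.22 V, so V_ov = 1.22 − 0.8 = 0.42 V.
k_p = μ_pC_ox · (W/L) = 6.08 mA/V².
Assume saturation: I_D = ½ k_p V_ov² = 0.5 × 6.08 × 0.42² = 0.536 mA, giving V_SD = V_DD − I_D R_D = 3.14 − 0.536 × 8.55 = -1.44 V.
But -1.44 V < V_ov = 0.42 V, so the device is actually in triode.
In triode I_D = k_p[V_ov V_SD − ½ V_SD²] and I_D = (V_DD − V_SD)/R_D. Equating: 26 V_SD² − 22.83 V_SD + 3.14 = 0, giving V_SD = 0.171 V (the root below V_ov).
I_D = (3.14 − 0.171) / 8.55 = 0.347 mA.

I_D = 0.347 mA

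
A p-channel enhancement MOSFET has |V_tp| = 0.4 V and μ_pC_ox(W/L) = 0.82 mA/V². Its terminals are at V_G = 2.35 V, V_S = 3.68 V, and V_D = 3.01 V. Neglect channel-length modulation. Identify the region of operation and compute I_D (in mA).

Triode; I_D = 0.327 mA

V_SG = V_S − V_G = 3.68 − 2.35 = 1.33 V; V_SD = V_S − V_D = 3.68 − 3.01 = 0.67 V.
V_ov = V_SG − |V_tp| = 1.33 − 0.4 = 0.93 V.
Since V_SD = 0.67 V < V_ov = 0.93 V, the device is in the triode region.
I_D = k_p [V_ov · V_SD − ½ V_SD²] = 0.82 × [0.93 × 0.67 − 0.5 × 0.67²] = 0.327 mA.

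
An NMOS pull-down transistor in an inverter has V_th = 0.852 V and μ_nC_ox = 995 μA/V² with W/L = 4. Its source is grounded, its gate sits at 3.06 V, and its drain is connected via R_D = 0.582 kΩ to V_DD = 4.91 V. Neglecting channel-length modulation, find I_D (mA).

V_GS = V_G = 3.06 V, so V_ov = 3.06 − 0.852 = 2.21 V.
k_n = μ_nC_ox · (W/L) = 3.98 mA/V².
Assume saturation: I_D = ½ k_n V_ov² = 0.5 × 3.98 × 2.21² = 9.7 mA, giving V_DS = V_DD − I_D R_D = 4.91 − 9.7 × 0.582 = -0.736 V.
But -0.736 V < V_ov = 2.21 V, so the device is actually in triode.
In triode I_D = k_n[V_ov V_DS − ½ V_DS²] and I_D = (V_DD − V_DS)/R_D. Equating: 1.16 V_DS² − 6.115 V_DS + 4.91 = 0, giving V_DS = 0.988 V (the root below V_ov).
I_D = (4.91 − 0.988) / 0.582 = 6.74 mA.

I_D = 6.74 mA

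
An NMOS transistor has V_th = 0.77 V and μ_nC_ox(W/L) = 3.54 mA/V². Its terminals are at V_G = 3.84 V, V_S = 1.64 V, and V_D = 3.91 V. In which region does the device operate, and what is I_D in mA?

V_GS = V_G − V_S = 3.84 − 1.64 = 2.2 V; V_DS = V_D − V_S = 3.91 − 1.64 = 2.27 V.
V_ov = V_GS − V_th = 2.2 − 0.77 = 1.43 V.
Since V_DS = 2.27 V ≥ V_ov = 1.43 V, the device is in saturation.
I_D = ½ k_n V_ov² = 0.5 × 3.54 × 1.43² = 3.62 mA.

Saturation; I_D = 3.62 mA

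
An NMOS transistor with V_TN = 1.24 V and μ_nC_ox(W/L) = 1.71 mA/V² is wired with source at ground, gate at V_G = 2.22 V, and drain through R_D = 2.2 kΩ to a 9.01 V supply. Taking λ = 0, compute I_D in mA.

V_GS = V_G = 2.22 V, so V_ov = 2.22 − 1.24 = 0.98 V.
Assume saturation: I_D = ½ k_n V_ov² = 0.5 × 1.71 × 0.98² = 0.821 mA, giving V_DS = V_DD − I_D R_D = 9.01 − 0.821 × 2.2 = 7.2 V.
V_DS = 7.2 V ≥ V_ov = 0.98 V, confirming saturation.

I_D = 0.821 mA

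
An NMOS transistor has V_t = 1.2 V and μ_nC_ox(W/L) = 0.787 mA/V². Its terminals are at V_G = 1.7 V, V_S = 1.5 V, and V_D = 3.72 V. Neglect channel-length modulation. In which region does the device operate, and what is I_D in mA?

V_GS = V_G − V_S = 1.7 − 1.5 = 0.2 V; V_DS = V_D − V_S = 3.72 − 1.5 = 2.22 V.
V_GS = 0.2 V < V_t = 1.2 V, so the transistor is in cutoff.

Cutoff; I_D = 0 mA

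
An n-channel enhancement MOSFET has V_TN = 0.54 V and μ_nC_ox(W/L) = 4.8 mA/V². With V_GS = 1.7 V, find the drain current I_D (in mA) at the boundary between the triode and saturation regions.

I_D = 3.23 mA

At the boundary V_DS = V_ov = V_GS − V_TN = 1.7 − 0.54 = 1.16 V.
I_D = ½ k_n V_ov² = 0.5 × 4.8 × 1.16² = 3.23 mA.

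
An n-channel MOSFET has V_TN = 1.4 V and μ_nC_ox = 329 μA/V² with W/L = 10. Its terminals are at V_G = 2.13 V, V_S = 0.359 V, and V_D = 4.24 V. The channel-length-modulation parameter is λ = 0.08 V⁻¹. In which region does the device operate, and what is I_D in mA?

V_GS = V_G − V_S = 2.13 − 0.359 = 1.77 V; V_DS = V_D − V_S = 4.24 − 0.359 = 3.88 V.
k_n = μ_nC_ox · (W/L) = 3.29 mA/V².
V_ov = V_GS − V_TN = 1.77 − 1.4 = 0.371 V.
Since V_DS = 3.88 V ≥ V_ov = 0.371 V, the device is in saturation.
I_D = ½ k_n V_ov² (1 + λ V_DS) = 0.5 × 3.29 × 0.371² × (1 + 0.08 × 3.88) = 0.297 mA.

Saturation; I_D = 0.297 mA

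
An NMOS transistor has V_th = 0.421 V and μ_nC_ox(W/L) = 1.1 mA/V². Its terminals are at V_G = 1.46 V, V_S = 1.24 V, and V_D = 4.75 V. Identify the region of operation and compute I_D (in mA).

Cutoff; I_D = 0 mA

V_GS = V_G − V_S = 1.46 − 1.24 = 0.22 V; V_DS = V_D − V_S = 4.75 − 1.24 = 3.51 V.
V_GS = 0.22 V < V_th = 0.421 V, so the transistor is in cutoff.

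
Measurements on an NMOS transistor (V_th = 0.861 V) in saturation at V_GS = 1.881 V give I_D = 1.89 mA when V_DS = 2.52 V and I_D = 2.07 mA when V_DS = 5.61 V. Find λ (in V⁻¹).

λ = 0.0334 V⁻¹

With V_GS fixed, I_D ∝ (1 + λ V_DS) in saturation, so I_D2/I_D1 = (1 + λ V_DS2)/(1 + λ V_DS1).
2.07/1.89 = 1.095 = (1 + 5.61 λ)/(1 + 2.52 λ).
Solving: λ (I_D1 V_DS2 − I_D2 V_DS1) = I_D2 − I_D1, so λ = (2.07 − 1.89) / (1.89 × 5.61 − 2.07 × 2.52) = 0.18 / 5.39 = 0.0334 V⁻¹.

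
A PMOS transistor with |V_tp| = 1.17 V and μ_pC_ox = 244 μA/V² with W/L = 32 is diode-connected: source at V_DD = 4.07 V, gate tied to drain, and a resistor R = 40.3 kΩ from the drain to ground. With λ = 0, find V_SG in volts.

With gate tied to drain, V_SG = V_SD ≥ V_SG − |V_tp|, so the device is in saturation.
k_p = μ_pC_ox · (W/L) = 7.808 mA/V².
KCL at the drain: ½ k_p (V_SG − |V_tp|)² = (V_DD − V_SG)/R.
Let x = V_SG − 1.17. Then 157 x² + x − 2.9 = 0, giving x = 0.133 V (positive root), so V_SG = 1.3 V.
I_D = (V_DD − V_SG)/R = (4.07 − 1.3) / 40.3 = 0.0687 mA.

V_SG = 1.30 V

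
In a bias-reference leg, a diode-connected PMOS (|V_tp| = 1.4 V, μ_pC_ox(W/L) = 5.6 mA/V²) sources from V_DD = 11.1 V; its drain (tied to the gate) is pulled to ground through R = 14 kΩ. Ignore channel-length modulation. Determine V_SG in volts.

V_SG = 1.88 V

With gate tied to drain, V_SG = V_SD ≥ V_SG − |V_tp|, so the device is in saturation.
KCL at the drain: ½ k_p (V_SG − |V_tp|)² = (V_DD − V_SG)/R.
Let x = V_SG − 1.4. Then 39.2 x² + x − 9.7 = 0, giving x = 0.485 V (positive root), so V_SG = 1.88 V.
I_D = (V_DD − V_SG)/R = (11.1 − 1.88) / 14 = 0.658 mA.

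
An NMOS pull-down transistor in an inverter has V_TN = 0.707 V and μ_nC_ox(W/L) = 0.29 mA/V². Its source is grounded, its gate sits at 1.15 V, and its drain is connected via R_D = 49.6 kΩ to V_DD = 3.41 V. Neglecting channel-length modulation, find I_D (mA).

I_D = 0.0285 mA

V_GS = V_G = 1.15 V, so V_ov = 1.15 − 0.707 = 0.443 V.
Assume saturation: I_D = ½ k_n V_ov² = 0.5 × 0.29 × 0.443² = 0.0285 mA, giving V_DS = V_DD − I_D R_D = 3.41 − 0.0285 × 49.6 = 2 V.
V_DS = 2 V ≥ V_ov = 0.443 V, confirming saturation.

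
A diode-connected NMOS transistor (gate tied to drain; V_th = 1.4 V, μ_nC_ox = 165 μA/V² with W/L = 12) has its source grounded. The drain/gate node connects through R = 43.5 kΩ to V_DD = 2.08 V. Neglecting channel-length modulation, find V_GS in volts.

V_GS = 1.51 V

With gate tied to drain, V_GS = V_DS ≥ V_GS − V_th, so the device is in saturation.
k_n = μ_nC_ox · (W/L) = 1.98 mA/V².
KCL at the drain: ½ k_n (V_GS − V_th)² = (V_DD − V_GS)/R.
Let x = V_GS − 1.4. Then 43.1 x² + x − 0.68 = 0, giving x = 0.115 V (positive root), so V_GS = 1.51 V.
I_D = (V_DD − V_GS)/R = (2.08 − 1.51) / 43.5 = 0.013 mA.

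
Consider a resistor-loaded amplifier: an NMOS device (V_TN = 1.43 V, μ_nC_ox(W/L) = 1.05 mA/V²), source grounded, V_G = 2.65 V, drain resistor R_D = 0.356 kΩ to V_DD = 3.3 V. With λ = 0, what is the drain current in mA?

V_GS = V_G = 2.65 V, so V_ov = 2.65 − 1.43 = 1.22 V.
Assume saturation: I_D = ½ k_n V_ov² = 0.5 × 1.05 × 1.22² = 0.781 mA, giving V_DS = V_DD − I_D R_D = 3.3 − 0.781 × 0.356 = 3.02 V.
V_DS = 3.02 V ≥ V_ov = 1.22 V, confirming saturation.

I_D = 0.781 mA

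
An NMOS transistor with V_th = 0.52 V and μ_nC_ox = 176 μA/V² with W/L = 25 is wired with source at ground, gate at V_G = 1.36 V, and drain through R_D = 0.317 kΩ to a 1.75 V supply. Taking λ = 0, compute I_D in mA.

V_GS = V_G = 1.36 V, so V_ov = 1.36 − 0.52 = 0.84 V.
k_n = μ_nC_ox · (W/L) = 4.4 mA/V².
Assume saturation: I_D = ½ k_n V_ov² = 0.5 × 4.4 × 0.84² = 1.55 mA, giving V_DS = V_DD − I_D R_D = 1.75 − 1.55 × 0.317 = 1.26 V.
V_DS = 1.26 V ≥ V_ov = 0.84 V, confirming saturation.

I_D = 1.55 mA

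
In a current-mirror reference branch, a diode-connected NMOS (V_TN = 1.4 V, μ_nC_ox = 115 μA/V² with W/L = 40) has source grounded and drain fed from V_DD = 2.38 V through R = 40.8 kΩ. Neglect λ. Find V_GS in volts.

V_GS = 1.50 V

With gate tied to drain, V_GS = V_DS ≥ V_GS − V_TN, so the device is in saturation.
k_n = μ_nC_ox · (W/L) = 4.6 mA/V².
KCL at the drain: ½ k_n (V_GS − V_TN)² = (V_DD − V_GS)/R.
Let x = V_GS − 1.4. Then 93.8 x² + x − 0.98 = 0, giving x = 0.097 V (positive root), so V_GS = 1.5 V.
I_D = (V_DD − V_GS)/R = (2.38 − 1.5) / 40.8 = 0.0216 mA.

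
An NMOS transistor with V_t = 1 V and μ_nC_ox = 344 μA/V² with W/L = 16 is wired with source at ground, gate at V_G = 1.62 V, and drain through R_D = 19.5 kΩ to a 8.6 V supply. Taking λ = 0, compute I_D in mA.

I_D = 0.434 mA

V_GS = V_G = 1.62 V, so V_ov = 1.62 − 1 = 0.62 V.
k_n = μ_nC_ox · (W/L) = 5.504 mA/V².
Assume saturation: I_D = ½ k_n V_ov² = 0.5 × 5.504 × 0.62² = 1.06 mA, giving V_DS = V_DD − I_D R_D = 8.6 − 1.06 × 19.5 = -12 V.
But -12 V < V_ov = 0.62 V, so the device is actually in triode.
In triode I_D = k_n[V_ov V_DS − ½ V_DS²] and I_D = (V_DD − V_DS)/R_D. Equating: 53.7 V_DS² − 67.54 V_DS + 8.6 = 0, giving V_DS = 0.144 V (the root below V_ov).
I_D = (8.6 − 0.144) / 19.5 = 0.434 mA.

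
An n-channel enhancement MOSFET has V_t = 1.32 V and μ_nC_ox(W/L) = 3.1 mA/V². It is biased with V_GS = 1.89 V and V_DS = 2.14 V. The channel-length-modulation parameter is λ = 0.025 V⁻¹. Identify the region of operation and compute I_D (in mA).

V_ov = V_GS − V_t = 1.89 − 1.32 = 0.57 V.
Since V_DS = 2.14 V ≥ V_ov = 0.57 V, the device is in saturation.
I_D = ½ k_n V_ov² (1 + λ V_DS) = 0.5 × 3.1 × 0.57² × (1 + 0.025 × 2.14) = 0.531 mA.

Saturation; I_D = 0.531 mA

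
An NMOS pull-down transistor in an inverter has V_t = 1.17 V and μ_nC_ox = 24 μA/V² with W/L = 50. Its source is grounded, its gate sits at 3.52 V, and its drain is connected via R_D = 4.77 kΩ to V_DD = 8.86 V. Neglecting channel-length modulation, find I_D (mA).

I_D = 1.71 mA

V_GS = V_G = 3.52 V, so V_ov = 3.52 − 1.17 = 2.35 V.
k_n = μ_nC_ox · (W/L) = 1.2 mA/V².
Assume saturation: I_D = ½ k_n V_ov² = 0.5 × 1.2 × 2.35² = 3.31 mA, giving V_DS = V_DD − I_D R_D = 8.86 − 3.31 × 4.77 = -6.95 V.
But -6.95 V < V_ov = 2.35 V, so the device is actually in triode.
In triode I_D = k_n[V_ov V_DS − ½ V_DS²] and I_D = (V_DD − V_DS)/R_D. Equating: 2.86 V_DS² − 14.45 V_DS + 8.86 = 0, giving V_DS = 0.714 V (the root below V_ov).
I_D = (8.86 − 0.714) / 4.77 = 1.71 mA.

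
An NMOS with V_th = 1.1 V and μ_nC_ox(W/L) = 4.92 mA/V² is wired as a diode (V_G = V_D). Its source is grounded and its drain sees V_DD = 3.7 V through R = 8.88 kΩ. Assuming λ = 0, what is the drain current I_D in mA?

With gate tied to drain, V_GS = V_DS ≥ V_GS − V_th, so the device is in saturation.
KCL at the drain: ½ k_n (V_GS − V_th)² = (V_DD − V_GS)/R.
Let x = V_GS − 1.1. Then 21.8 x² + x − 2.6 = 0, giving x = 0.323 V (positive root), so V_GS = 1.42 V.
I_D = (V_DD − V_GS)/R = (3.7 − 1.42) / 8.88 = 0.256 mA.

I_D = 0.256 mA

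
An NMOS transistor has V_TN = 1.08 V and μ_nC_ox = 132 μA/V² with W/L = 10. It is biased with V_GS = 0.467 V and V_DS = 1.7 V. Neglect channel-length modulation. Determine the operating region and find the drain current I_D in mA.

V_GS = 0.467 V < V_TN = 1.08 V, so the transistor is in cutoff.

Cutoff; I_D = 0 mA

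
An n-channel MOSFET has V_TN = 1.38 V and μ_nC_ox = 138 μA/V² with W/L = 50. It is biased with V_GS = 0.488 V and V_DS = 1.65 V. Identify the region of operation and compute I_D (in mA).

Cutoff; I_D = 0 mA

V_GS = 0.488 V < V_TN = 1.38 V, so the transistor is in cutoff.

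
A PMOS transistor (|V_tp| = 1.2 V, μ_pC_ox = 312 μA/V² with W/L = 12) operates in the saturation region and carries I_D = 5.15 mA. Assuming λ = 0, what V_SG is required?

V_SG = 2.86 V

k_p = μ_pC_ox · (W/L) = 3.744 mA/V².
In saturation I_D = ½ k_p (V_SG − |V_tp|)², so V_SG − |V_tp| = √(2 I_D / k_p) = √(2 × 5.15 / 3.744) = 1.66 V.
V_SG = 1.2 + 1.66 = 2.86 V.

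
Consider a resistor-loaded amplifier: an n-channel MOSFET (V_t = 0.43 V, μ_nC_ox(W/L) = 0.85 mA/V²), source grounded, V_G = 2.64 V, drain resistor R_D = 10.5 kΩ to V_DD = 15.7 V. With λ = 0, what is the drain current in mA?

I_D = 1.40 mA

V_GS = V_G = 2.64 V, so V_ov = 2.64 − 0.43 = 2.21 V.
Assume saturation: I_D = ½ k_n V_ov² = 0.5 × 0.85 × 2.21² = 2.08 mA, giving V_DS = V_DD − I_D R_D = 15.7 − 2.08 × 10.5 = -6.1 V.
But -6.1 V < V_ov = 2.21 V, so the device is actually in triode.
In triode I_D = k_n[V_ov V_DS − ½ V_DS²] and I_D = (V_DD − V_DS)/R_D. Equating: 4.46 V_DS² − 20.72 V_DS + 15.7 = 0, giving V_DS = 0.953 V (the root below V_ov).
I_D = (15.7 − 0.953) / 10.5 = 1.4 mA.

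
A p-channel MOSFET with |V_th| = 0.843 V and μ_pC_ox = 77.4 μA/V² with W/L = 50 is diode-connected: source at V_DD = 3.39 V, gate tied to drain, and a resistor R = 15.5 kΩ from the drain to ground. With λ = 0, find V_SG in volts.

With gate tied to drain, V_SG = V_SD ≥ V_SG − |V_th|, so the device is in saturation.
k_p = μ_pC_ox · (W/L) = 3.87 mA/V².
KCL at the drain: ½ k_p (V_SG − |V_th|)² = (V_DD − V_SG)/R.
Let x = V_SG − 0.843. Then 30 x² + x − 2.547 = 0, giving x = 0.275 V (positive root), so V_SG = 1.12 V.
I_D = (V_DD − V_SG)/R = (3.39 − 1.12) / 15.5 = 0.147 mA.

V_SG = 1.12 V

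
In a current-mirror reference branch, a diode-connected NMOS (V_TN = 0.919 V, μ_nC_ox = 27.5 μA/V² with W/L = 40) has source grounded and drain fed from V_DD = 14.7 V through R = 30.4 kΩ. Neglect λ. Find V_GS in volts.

V_GS = 1.80 V

With gate tied to drain, V_GS = V_DS ≥ V_GS − V_TN, so the device is in saturation.
k_n = μ_nC_ox · (W/L) = 1.1 mA/V².
KCL at the drain: ½ k_n (V_GS − V_TN)² = (V_DD − V_GS)/R.
Let x = V_GS − 0.919. Then 16.7 x² + x − 13.78 = 0, giving x = 0.878 V (positive root), so V_GS = 1.8 V.
I_D = (V_DD − V_GS)/R = (14.7 − 1.8) / 30.4 = 0.424 mA.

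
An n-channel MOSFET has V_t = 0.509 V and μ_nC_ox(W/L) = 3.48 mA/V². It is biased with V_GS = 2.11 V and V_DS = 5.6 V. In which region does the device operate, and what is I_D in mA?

V_ov = V_GS − V_t = 2.11 − 0.509 = 1.6 V.
Since V_DS = 5.6 V ≥ V_ov = 1.6 V, the device is in saturation.
I_D = ½ k_n V_ov² = 0.5 × 3.48 × 1.6² = 4.46 mA.

Saturation; I_D = 4.46 mA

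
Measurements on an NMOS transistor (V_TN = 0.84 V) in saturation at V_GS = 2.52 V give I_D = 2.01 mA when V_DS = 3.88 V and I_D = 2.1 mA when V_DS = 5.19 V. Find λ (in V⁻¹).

λ = 0.0394 V⁻¹

With V_GS fixed, I_D ∝ (1 + λ V_DS) in saturation, so I_D2/I_D1 = (1 + λ V_DS2)/(1 + λ V_DS1).
2.1/2.01 = 1.045 = (1 + 5.19 λ)/(1 + 3.88 λ).
Solving: λ (I_D1 V_DS2 − I_D2 V_DS1) = I_D2 − I_D1, so λ = (2.1 − 2.01) / (2.01 × 5.19 − 2.1 × 3.88) = 0.09 / 2.28 = 0.0394 V⁻¹.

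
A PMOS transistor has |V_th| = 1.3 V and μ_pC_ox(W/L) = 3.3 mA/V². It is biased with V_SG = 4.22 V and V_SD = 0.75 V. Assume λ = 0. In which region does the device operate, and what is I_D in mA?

Triode; I_D = 6.30 mA

V_ov = V_SG − |V_th| = 4.22 − 1.3 = 2.92 V.
Since V_SD = 0.75 V < V_ov = 2.92 V, the device is in the triode region.
I_D = k_p [V_ov · V_SD − ½ V_SD²] = 3.3 × [2.92 × 0.75 − 0.5 × 0.75²] = 6.3 mA.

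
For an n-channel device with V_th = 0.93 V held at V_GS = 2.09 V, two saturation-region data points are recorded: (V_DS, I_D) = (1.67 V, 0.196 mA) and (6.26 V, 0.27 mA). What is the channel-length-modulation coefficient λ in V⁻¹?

With V_GS fixed, I_D ∝ (1 + λ V_DS) in saturation, so I_D2/I_D1 = (1 + λ V_DS2)/(1 + λ V_DS1).
0.27/0.196 = 1.378 = (1 + 6.26 λ)/(1 + 1.67 λ).
Solving: λ (I_D1 V_DS2 − I_D2 V_DS1) = I_D2 − I_D1, so λ = (0.27 − 0.196) / (0.196 × 6.26 − 0.27 × 1.67) = 0.074 / 0.776 = 0.0954 V⁻¹.

λ = 0.0954 V⁻¹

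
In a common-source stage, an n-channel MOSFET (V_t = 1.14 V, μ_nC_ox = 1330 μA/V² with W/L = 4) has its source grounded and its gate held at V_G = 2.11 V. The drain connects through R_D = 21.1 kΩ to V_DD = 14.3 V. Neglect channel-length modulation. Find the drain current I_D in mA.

I_D = 0.671 mA

V_GS = V_G = 2.11 V, so V_ov = 2.11 − 1.14 = 0.97 V.
k_n = μ_nC_ox · (W/L) = 5.32 mA/V².
Assume saturation: I_D = ½ k_n V_ov² = 0.5 × 5.32 × 0.97² = 2.5 mA, giving V_DS = V_DD − I_D R_D = 14.3 − 2.5 × 21.1 = -38.5 V.
But -38.5 V < V_ov = 0.97 V, so the device is actually in triode.
In triode I_D = k_n[V_ov V_DS − ½ V_DS²] and I_D = (V_DD − V_DS)/R_D. Equating: 56.1 V_DS² − 109.9 V_DS + 14.3 = 0, giving V_DS = 0.14 V (the root below V_ov).
I_D = (14.3 − 0.14) / 21.1 = 0.671 mA.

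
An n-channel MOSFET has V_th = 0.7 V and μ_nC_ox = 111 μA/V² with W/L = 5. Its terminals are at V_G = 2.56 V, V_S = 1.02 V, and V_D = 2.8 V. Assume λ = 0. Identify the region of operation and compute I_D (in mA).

Saturation; I_D = 0.196 mA

V_GS = V_G − V_S = 2.56 − 1.02 = 1.54 V; V_DS = V_D − V_S = 2.8 − 1.02 = 1.78 V.
k_n = μ_nC_ox · (W/L) = 0.555 mA/V².
V_ov = V_GS − V_th = 1.54 − 0.7 = 0.84 V.
Since V_DS = 1.78 V ≥ V_ov = 0.84 V, the device is in saturation.
I_D = ½ k_n V_ov² = 0.5 × 0.555 × 0.84² = 0.196 mA.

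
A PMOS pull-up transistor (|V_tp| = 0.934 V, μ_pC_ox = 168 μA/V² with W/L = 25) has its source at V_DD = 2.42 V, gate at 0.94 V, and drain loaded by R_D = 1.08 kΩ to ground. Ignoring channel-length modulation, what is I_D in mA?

I_D = 0.626 mA

V_SG = V_DD − V_G = 2.42 − 0.94 = 1.48 V, so V_ov = 1.48 − 0.934 = 0.546 V.
k_p = μ_pC_ox · (W/L) = 4.2 mA/V².
Assume saturation: I_D = ½ k_p V_ov² = 0.5 × 4.2 × 0.546² = 0.626 mA, giving V_SD = V_DD − I_D R_D = 2.42 − 0.626 × 1.08 = 1.74 V.
V_SD = 1.74 V ≥ V_ov = 0.546 V, confirming saturation.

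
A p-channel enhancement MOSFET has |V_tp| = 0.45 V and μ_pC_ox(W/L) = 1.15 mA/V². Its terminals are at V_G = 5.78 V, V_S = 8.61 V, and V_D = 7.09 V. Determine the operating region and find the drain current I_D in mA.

V_SG = V_S − V_G = 8.61 − 5.78 = 2.83 V; V_SD = V_S − V_D = 8.61 − 7.09 = 1.52 V.
V_ov = V_SG − |V_tp| = 2.83 − 0.45 = 2.38 V.
Since V_SD = 1.52 V < V_ov = 2.38 V, the device is in the triode region.
I_D = k_p [V_ov · V_SD − ½ V_SD²] = 1.15 × [2.38 × 1.52 − 0.5 × 1.52²] = 2.83 mA.

Triode; I_D = 2.83 mA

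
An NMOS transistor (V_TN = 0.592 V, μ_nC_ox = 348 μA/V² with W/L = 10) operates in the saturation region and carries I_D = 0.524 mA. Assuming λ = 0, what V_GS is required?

k_n = μ_nC_ox · (W/L) = 3.48 mA/V².
In saturation I_D = ½ k_n (V_GS − V_TN)², so V_GS − V_TN = √(2 I_D / k_n) = √(2 × 0.524 / 3.48) = 0.549 V.
V_GS = 0.592 + 0.549 = 1.14 V.

V_GS = 1.14 V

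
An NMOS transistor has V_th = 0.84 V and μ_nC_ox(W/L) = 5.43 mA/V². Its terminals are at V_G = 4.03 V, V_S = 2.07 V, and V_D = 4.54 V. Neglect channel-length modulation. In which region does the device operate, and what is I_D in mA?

V_GS = V_G − V_S = 4.03 − 2.07 = 1.96 V; V_DS = V_D − V_S = 4.54 − 2.07 = 2.47 V.
V_ov = V_GS − V_th = 1.96 − 0.84 = 1.12 V.
Since V_DS = 2.47 V ≥ V_ov = 1.12 V, the device is in saturation.
I_D = ½ k_n V_ov² = 0.5 × 5.43 × 1.12² = 3.41 mA.

Saturation; I_D = 3.41 mA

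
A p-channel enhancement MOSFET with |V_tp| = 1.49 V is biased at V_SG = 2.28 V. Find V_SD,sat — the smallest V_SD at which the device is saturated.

The boundary between triode and saturation is V_SD = V_SG − |V_tp| = V_ov.
V_ov = 2.28 − 1.49 = 0.79 V.

V_SD,sat = 0.790 V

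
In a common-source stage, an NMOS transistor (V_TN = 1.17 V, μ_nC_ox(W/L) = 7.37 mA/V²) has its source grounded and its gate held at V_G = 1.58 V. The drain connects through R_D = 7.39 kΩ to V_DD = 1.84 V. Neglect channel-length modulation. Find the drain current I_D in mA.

V_GS = V_G = 1.58 V, so V_ov = 1.58 − 1.17 = 0.41 V.
Assume saturation: I_D = ½ k_n V_ov² = 0.5 × 7.37 × 0.41² = 0.619 mA, giving V_DS = V_DD − I_D R_D = 1.84 − 0.619 × 7.39 = -2.74 V.
But -2.74 V < V_ov = 0.41 V, so the device is actually in triode.
In triode I_D = k_n[V_ov V_DS − ½ V_DS²] and I_D = (V_DD − V_DS)/R_D. Equating: 27.2 V_DS² − 23.33 V_DS + 1.84 = 0, giving V_DS = 0.0879 V (the root below V_ov).
I_D = (1.84 − 0.0879) / 7.39 = 0.237 mA.

I_D = 0.237 mA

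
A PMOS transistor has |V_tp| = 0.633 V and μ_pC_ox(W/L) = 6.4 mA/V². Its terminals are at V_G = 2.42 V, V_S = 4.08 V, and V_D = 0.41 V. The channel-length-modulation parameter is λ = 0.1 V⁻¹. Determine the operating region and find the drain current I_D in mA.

Saturation; I_D = 4.61 mA

V_SG = V_S − V_G = 4.08 − 2.42 = 1.66 V; V_SD = V_S − V_D = 4.08 − 0.41 = 3.67 V.
V_ov = V_SG − |V_tp| = 1.66 − 0.633 = 1.03 V.
Since V_SD = 3.67 V ≥ V_ov = 1.03 V, the device is in saturation.
I_D = ½ k_p V_ov² (1 + λ V_SD) = 0.5 × 6.4 × 1.03² × (1 + 0.1 × 3.67) = 4.61 mA.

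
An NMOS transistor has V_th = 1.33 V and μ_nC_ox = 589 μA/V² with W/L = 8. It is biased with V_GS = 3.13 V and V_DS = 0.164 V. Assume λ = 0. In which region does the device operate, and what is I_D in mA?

k_n = μ_nC_ox · (W/L) = 4.712 mA/V².
V_ov = V_GS − V_th = 3.13 − 1.33 = 1.8 V.
Since V_DS = 0.164 V < V_ov = 1.8 V, the device is in the triode region.
I_D = k_n [V_ov · V_DS − ½ V_DS²] = 4.712 × [1.8 × 0.164 − 0.5 × 0.164²] = 1.33 mA.

Triode; I_D = 1.33 mA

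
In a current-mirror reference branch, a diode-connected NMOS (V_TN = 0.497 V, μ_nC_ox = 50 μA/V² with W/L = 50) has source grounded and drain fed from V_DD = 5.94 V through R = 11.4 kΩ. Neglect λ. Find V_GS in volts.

With gate tied to drain, V_GS = V_DS ≥ V_GS − V_TN, so the device is in saturation.
k_n = μ_nC_ox · (W/L) = 2.5 mA/V².
KCL at the drain: ½ k_n (V_GS − V_TN)² = (V_DD − V_GS)/R.
Let x = V_GS − 0.497. Then 14.2 x² + x − 5.443 = 0, giving x = 0.584 V (positive root), so V_GS = 1.08 V.
I_D = (V_DD − V_GS)/R = (5.94 − 1.08) / 11.4 = 0.426 mA.

V_GS = 1.08 V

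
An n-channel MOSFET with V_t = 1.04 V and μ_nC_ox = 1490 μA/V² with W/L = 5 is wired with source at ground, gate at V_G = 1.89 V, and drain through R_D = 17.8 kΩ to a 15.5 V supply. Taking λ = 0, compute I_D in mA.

V_GS = V_G = 1.89 V, so V_ov = 1.89 − 1.04 = 0.85 V.
k_n = μ_nC_ox · (W/L) = 7.45 mA/V².
Assume saturation: I_D = ½ k_n V_ov² = 0.5 × 7.45 × 0.85² = 2.69 mA, giving V_DS = V_DD − I_D R_D = 15.5 − 2.69 × 17.8 = -32.4 V.
But -32.4 V < V_ov = 0.85 V, so the device is actually in triode.
In triode I_D = k_n[V_ov V_DS − ½ V_DS²] and I_D = (V_DD − V_DS)/R_D. Equating: 66.3 V_DS² − 113.7 V_DS + 15.5 = 0, giving V_DS = 0.149 V (the root below V_ov).
I_D = (15.5 − 0.149) / 17.8 = 0.862 mA.

I_D = 0.862 mA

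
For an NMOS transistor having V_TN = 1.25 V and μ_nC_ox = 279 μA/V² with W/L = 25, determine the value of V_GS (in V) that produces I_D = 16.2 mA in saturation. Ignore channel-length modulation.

k_n = μ_nC_ox · (W/L) = 6.975 mA/V².
In saturation I_D = ½ k_n (V_GS − V_TN)², so V_GS − V_TN = √(2 I_D / k_n) = √(2 × 16.2 / 6.975) = 2.16 V.
V_GS = 1.25 + 2.16 = 3.41 V.

V_GS = 3.41 V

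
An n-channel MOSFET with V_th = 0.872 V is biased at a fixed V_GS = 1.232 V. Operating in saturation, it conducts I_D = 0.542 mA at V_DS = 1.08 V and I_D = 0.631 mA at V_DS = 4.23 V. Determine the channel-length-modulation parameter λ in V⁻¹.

λ = 0.0552 V⁻¹

With V_GS fixed, I_D ∝ (1 + λ V_DS) in saturation, so I_D2/I_D1 = (1 + λ V_DS2)/(1 + λ V_DS1).
0.631/0.542 = 1.164 = (1 + 4.23 λ)/(1 + 1.08 λ).
Solving: λ (I_D1 V_DS2 − I_D2 V_DS1) = I_D2 − I_D1, so λ = (0.631 − 0.542) / (0.542 × 4.23 − 0.631 × 1.08) = 0.089 / 1.61 = 0.0552 V⁻¹.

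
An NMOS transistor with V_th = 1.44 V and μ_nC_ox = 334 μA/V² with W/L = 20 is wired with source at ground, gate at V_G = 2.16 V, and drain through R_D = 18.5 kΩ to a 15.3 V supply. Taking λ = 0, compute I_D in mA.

I_D = 0.816 mA

V_GS = V_G = 2.16 V, so V_ov = 2.16 − 1.44 = 0.72 V.
k_n = μ_nC_ox · (W/L) = 6.68 mA/V².
Assume saturation: I_D = ½ k_n V_ov² = 0.5 × 6.68 × 0.72² = 1.73 mA, giving V_DS = V_DD − I_D R_D = 15.3 − 1.73 × 18.5 = -16.7 V.
But -16.7 V < V_ov = 0.72 V, so the device is actually in triode.
In triode I_D = k_n[V_ov V_DS − ½ V_DS²] and I_D = (V_DD − V_DS)/R_D. Equating: 61.8 V_DS² − 89.98 V_DS + 15.3 = 0, giving V_DS = 0.197 V (the root below V_ov).
I_D = (15.3 − 0.197) / 18.5 = 0.816 mA.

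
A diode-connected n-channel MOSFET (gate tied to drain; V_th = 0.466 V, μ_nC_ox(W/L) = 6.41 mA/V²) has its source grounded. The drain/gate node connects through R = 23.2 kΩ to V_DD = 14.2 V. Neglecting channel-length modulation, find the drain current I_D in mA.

I_D = 0.574 mA

With gate tied to drain, V_GS = V_DS ≥ V_GS − V_th, so the device is in saturation.
KCL at the drain: ½ k_n (V_GS − V_th)² = (V_DD − V_GS)/R.
Let x = V_GS − 0.466. Then 74.4 x² + x − 13.73 = 0, giving x = 0.423 V (positive root), so V_GS = 0.889 V.
I_D = (V_DD − V_GS)/R = (14.2 − 0.889) / 23.2 = 0.574 mA.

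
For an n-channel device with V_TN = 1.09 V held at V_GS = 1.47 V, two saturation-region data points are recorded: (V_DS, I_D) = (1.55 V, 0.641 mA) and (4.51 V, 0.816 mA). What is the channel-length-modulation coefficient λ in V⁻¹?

λ = 0.108 V⁻¹

With V_GS fixed, I_D ∝ (1 + λ V_DS) in saturation, so I_D2/I_D1 = (1 + λ V_DS2)/(1 + λ V_DS1).
0.816/0.641 = 1.273 = (1 + 4.51 λ)/(1 + 1.55 λ).
Solving: λ (I_D1 V_DS2 − I_D2 V_DS1) = I_D2 − I_D1, so λ = (0.816 − 0.641) / (0.641 × 4.51 − 0.816 × 1.55) = 0.175 / 1.63 = 0.108 V⁻¹.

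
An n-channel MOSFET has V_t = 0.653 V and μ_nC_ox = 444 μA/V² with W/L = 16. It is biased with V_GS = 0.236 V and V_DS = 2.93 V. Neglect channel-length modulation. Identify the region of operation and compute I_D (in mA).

Cutoff; I_D = 0 mA

V_GS = 0.236 V < V_t = 0.653 V, so the transistor is in cutoff.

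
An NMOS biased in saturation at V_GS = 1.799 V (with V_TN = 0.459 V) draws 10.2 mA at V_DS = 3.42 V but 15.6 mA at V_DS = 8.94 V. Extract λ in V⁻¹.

λ = 0.143 V⁻¹

With V_GS fixed, I_D ∝ (1 + λ V_DS) in saturation, so I_D2/I_D1 = (1 + λ V_DS2)/(1 + λ V_DS1).
15.6/10.2 = 1.529 = (1 + 8.94 λ)/(1 + 3.42 λ).
Solving: λ (I_D1 V_DS2 − I_D2 V_DS1) = I_D2 − I_D1, so λ = (15.6 − 10.2) / (10.2 × 8.94 − 15.6 × 3.42) = 5.4 / 37.8 = 0.143 V⁻¹.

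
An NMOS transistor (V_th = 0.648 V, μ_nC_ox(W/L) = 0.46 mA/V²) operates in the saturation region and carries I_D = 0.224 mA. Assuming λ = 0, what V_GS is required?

In saturation I_D = ½ k_n (V_GS − V_th)², so V_GS − V_th = √(2 I_D / k_n) = √(2 × 0.224 / 0.46) = 0.987 V.
V_GS = 0.648 + 0.987 = 1.63 V.

V_GS = 1.63 V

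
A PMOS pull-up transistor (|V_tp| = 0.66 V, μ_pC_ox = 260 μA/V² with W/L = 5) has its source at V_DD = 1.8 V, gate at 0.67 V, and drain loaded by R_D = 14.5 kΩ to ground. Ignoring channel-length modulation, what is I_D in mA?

I_D = 0.108 mA

V_SG = V_DD − V_G = 1.8 − 0.67 = 1.13 V, so V_ov = 1.13 − 0.66 = 0.47 V.
k_p = μ_pC_ox · (W/L) = 1.3 mA/V².
Assume saturation: I_D = ½ k_p V_ov² = 0.5 × 1.3 × 0.47² = 0.144 mA, giving V_SD = V_DD − I_D R_D = 1.8 − 0.144 × 14.5 = -0.282 V.
But -0.282 V < V_ov = 0.47 V, so the device is actually in triode.
In triode I_D = k_p[V_ov V_SD − ½ V_SD²] and I_D = (V_DD − V_SD)/R_D. Equating: 9.43 V_SD² − 9.859 V_SD + 1.8 = 0, giving V_SD = 0.236 V (the root below V_ov).
I_D = (1.8 − 0.236) / 14.5 = 0.108 mA.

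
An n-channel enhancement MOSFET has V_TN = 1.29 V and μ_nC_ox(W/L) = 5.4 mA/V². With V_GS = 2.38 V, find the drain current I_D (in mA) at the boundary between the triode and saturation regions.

At the boundary V_DS = V_ov = V_GS − V_TN = 2.38 − 1.29 = 1.09 V.
I_D = ½ k_n V_ov² = 0.5 × 5.4 × 1.09² = 3.21 mA.

I_D = 3.21 mA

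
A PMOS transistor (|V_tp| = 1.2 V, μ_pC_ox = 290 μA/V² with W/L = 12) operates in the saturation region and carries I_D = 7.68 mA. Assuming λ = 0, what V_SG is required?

k_p = μ_pC_ox · (W/L) = 3.48 mA/V².
In saturation I_D = ½ k_p (V_SG − |V_tp|)², so V_SG − |V_tp| = √(2 I_D / k_p) = √(2 × 7.68 / 3.48) = 2.1 V.
V_SG = 1.2 + 2.1 = 3.3 V.

V_SG = 3.30 V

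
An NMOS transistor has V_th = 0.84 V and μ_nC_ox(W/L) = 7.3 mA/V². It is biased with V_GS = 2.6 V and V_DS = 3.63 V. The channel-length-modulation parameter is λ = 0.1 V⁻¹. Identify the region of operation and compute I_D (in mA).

V_ov = V_GS − V_th = 2.6 − 0.84 = 1.76 V.
Since V_DS = 3.63 V ≥ V_ov = 1.76 V, the device is in saturation.
I_D = ½ k_n V_ov² (1 + λ V_DS) = 0.5 × 7.3 × 1.76² × (1 + 0.1 × 3.63) = 15.4 mA.

Saturation; I_D = 15.4 mA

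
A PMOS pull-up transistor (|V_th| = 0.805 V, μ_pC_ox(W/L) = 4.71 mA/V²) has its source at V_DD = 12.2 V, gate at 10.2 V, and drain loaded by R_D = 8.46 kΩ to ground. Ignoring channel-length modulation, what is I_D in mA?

I_D = 1.41 mA

V_SG = V_DD − V_G = 12.2 − 10.2 = 2 V, so V_ov = 2 − 0.805 = 1.19 V.
Assume saturation: I_D = ½ k_p V_ov² = 0.5 × 4.71 × 1.19² = 3.36 mA, giving V_SD = V_DD − I_D R_D = 12.2 − 3.36 × 8.46 = -16.3 V.
But -16.3 V < V_ov = 1.19 V, so the device is actually in triode.
In triode I_D = k_p[V_ov V_SD − ½ V_SD²] and I_D = (V_DD − V_SD)/R_D. Equating: 19.9 V_SD² − 48.62 V_SD + 12.2 = 0, giving V_SD = 0.284 V (the root below V_ov).
I_D = (12.2 − 0.284) / 8.46 = 1.41 mA.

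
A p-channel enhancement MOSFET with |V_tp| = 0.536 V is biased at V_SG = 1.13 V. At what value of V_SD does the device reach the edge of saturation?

The boundary between triode and saturation is V_SD = V_SG − |V_tp| = V_ov.
V_ov = 1.13 − 0.536 = 0.594 V.

V_SD,sat = 0.594 V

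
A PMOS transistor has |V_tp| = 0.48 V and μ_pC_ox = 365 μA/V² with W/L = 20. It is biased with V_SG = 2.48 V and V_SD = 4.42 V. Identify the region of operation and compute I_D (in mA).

Saturation; I_D = 14.6 mA

k_p = μ_pC_ox · (W/L) = 7.3 mA/V².
V_ov = V_SG − |V_tp| = 2.48 − 0.48 = 2 V.
Since V_SD = 4.42 V ≥ V_ov = 2 V, the device is in saturation.
I_D = ½ k_p V_ov² = 0.5 × 7.3 × 2² = 14.6 mA.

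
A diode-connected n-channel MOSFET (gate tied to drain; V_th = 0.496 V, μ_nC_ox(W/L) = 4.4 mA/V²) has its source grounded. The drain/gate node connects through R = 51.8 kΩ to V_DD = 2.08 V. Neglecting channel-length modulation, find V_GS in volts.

V_GS = 0.610 V

With gate tied to drain, V_GS = V_DS ≥ V_GS − V_th, so the device is in saturation.
KCL at the drain: ½ k_n (V_GS − V_th)² = (V_DD − V_GS)/R.
Let x = V_GS − 0.496. Then 114 x² + x − 1.584 = 0, giving x = 0.114 V (positive root), so V_GS = 0.61 V.
I_D = (V_DD − V_GS)/R = (2.08 − 0.61) / 51.8 = 0.0284 mA.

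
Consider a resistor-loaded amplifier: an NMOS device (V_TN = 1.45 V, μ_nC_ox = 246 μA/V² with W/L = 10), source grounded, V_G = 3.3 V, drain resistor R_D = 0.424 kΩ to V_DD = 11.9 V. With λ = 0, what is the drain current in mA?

I_D = 4.21 mA

V_GS = V_G = 3.3 V, so V_ov = 3.3 − 1.45 = 1.85 V.
k_n = μ_nC_ox · (W/L) = 2.46 mA/V².
Assume saturation: I_D = ½ k_n V_ov² = 0.5 × 2.46 × 1.85² = 4.21 mA, giving V_DS = V_DD − I_D R_D = 11.9 − 4.21 × 0.424 = 10.1 V.
V_DS = 10.1 V ≥ V_ov = 1.85 V, confirming saturation.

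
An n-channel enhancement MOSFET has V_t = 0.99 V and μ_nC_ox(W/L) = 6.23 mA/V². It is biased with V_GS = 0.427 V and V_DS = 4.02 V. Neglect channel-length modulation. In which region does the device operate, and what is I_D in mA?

V_GS = 0.427 V < V_t = 0.99 V, so the transistor is in cutoff.

Cutoff; I_D = 0 mA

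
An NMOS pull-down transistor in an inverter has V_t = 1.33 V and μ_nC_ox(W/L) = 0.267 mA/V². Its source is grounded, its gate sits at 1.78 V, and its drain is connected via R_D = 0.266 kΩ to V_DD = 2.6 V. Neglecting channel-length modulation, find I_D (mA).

V_GS = V_G = 1.78 V, so V_ov = 1.78 − 1.33 = 0.45 V.
Assume saturation: I_D = ½ k_n V_ov² = 0.5 × 0.267 × 0.45² = 0.027 mA, giving V_DS = V_DD − I_D R_D = 2.6 − 0.027 × 0.266 = 2.59 V.
V_DS = 2.59 V ≥ V_ov = 0.45 V, confirming saturation.

I_D = 0.0270 mA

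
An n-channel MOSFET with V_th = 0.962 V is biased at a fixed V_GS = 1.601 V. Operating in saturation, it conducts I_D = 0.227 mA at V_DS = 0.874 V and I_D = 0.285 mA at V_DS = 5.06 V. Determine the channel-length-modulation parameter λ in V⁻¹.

With V_GS fixed, I_D ∝ (1 + λ V_DS) in saturation, so I_D2/I_D1 = (1 + λ V_DS2)/(1 + λ V_DS1).
0.285/0.227 = 1.256 = (1 + 5.06 λ)/(1 + 0.874 λ).
Solving: λ (I_D1 V_DS2 − I_D2 V_DS1) = I_D2 − I_D1, so λ = (0.285 − 0.227) / (0.227 × 5.06 − 0.285 × 0.874) = 0.058 / 0.9 = 0.0645 V⁻¹.

λ = 0.0645 V⁻¹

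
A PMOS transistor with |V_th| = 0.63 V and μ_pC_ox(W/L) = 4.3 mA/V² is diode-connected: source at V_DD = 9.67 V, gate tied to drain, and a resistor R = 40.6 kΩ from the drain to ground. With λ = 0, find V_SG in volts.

With gate tied to drain, V_SG = V_SD ≥ V_SG − |V_th|, so the device is in saturation.
KCL at the drain: ½ k_p (V_SG − |V_th|)² = (V_DD − V_SG)/R.
Let x = V_SG − 0.63. Then 87.3 x² + x − 9.04 = 0, giving x = 0.316 V (positive root), so V_SG = 0.946 V.
I_D = (V_DD − V_SG)/R = (9.67 − 0.946) / 40.6 = 0.215 mA.

V_SG = 0.946 V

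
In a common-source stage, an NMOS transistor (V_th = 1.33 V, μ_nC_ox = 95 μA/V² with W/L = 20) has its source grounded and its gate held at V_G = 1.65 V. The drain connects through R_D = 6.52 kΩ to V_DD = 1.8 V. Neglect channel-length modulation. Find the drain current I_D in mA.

V_GS = V_G = 1.65 V, so V_ov = 1.65 − 1.33 = 0.32 V.
k_n = μ_nC_ox · (W/L) = 1.9 mA/V².
Assume saturation: I_D = ½ k_n V_ov² = 0.5 × 1.9 × 0.32² = 0.0973 mA, giving V_DS = V_DD − I_D R_D = 1.8 − 0.0973 × 6.52 = 1.17 V.
V_DS = 1.17 V ≥ V_ov = 0.32 V, confirming saturation.

I_D = 0.0973 mA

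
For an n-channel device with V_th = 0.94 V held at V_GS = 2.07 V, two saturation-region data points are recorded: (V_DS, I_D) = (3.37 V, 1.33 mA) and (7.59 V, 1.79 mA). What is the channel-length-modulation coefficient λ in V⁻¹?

λ = 0.113 V⁻¹

With V_GS fixed, I_D ∝ (1 + λ V_DS) in saturation, so I_D2/I_D1 = (1 + λ V_DS2)/(1 + λ V_DS1).
1.79/1.33 = 1.346 = (1 + 7.59 λ)/(1 + 3.37 λ).
Solving: λ (I_D1 V_DS2 − I_D2 V_DS1) = I_D2 − I_D1, so λ = (1.79 − 1.33) / (1.33 × 7.59 − 1.79 × 3.37) = 0.46 / 4.06 = 0.113 V⁻¹.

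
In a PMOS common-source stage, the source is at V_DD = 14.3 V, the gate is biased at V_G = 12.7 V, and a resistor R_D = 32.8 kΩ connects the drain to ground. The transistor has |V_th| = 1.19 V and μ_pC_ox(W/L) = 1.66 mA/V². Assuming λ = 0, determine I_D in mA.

V_SG = V_DD − V_G = 14.3 − 12.7 = 1.6 V, so V_ov = 1.6 − 1.19 = 0.41 V.
Assume saturation: I_D = ½ k_p V_ov² = 0.5 × 1.66 × 0.41² = 0.14 mA, giving V_SD = V_DD − I_D R_D = 14.3 − 0.14 × 32.8 = 9.72 V.
V_SD = 9.72 V ≥ V_ov = 0.41 V, confirming saturation.

I_D = 0.140 mA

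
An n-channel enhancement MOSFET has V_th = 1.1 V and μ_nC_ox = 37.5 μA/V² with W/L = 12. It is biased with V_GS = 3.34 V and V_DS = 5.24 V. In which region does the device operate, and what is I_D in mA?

Saturation; I_D = 1.13 mA

k_n = μ_nC_ox · (W/L) = 0.45 mA/V².
V_ov = V_GS − V_th = 3.34 − 1.1 = 2.24 V.
Since V_DS = 5.24 V ≥ V_ov = 2.24 V, the device is in saturation.
I_D = ½ k_n V_ov² = 0.5 × 0.45 × 2.24² = 1.13 mA.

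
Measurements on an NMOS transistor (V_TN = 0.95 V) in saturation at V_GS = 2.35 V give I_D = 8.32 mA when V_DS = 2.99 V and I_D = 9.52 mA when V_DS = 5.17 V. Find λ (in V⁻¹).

λ = 0.0825 V⁻¹

With V_GS fixed, I_D ∝ (1 + λ V_DS) in saturation, so I_D2/I_D1 = (1 + λ V_DS2)/(1 + λ V_DS1).
9.52/8.32 = 1.144 = (1 + 5.17 λ)/(1 + 2.99 λ).
Solving: λ (I_D1 V_DS2 − I_D2 V_DS1) = I_D2 − I_D1, so λ = (9.52 − 8.32) / (8.32 × 5.17 − 9.52 × 2.99) = 1.2 / 14.5 = 0.0825 V⁻¹.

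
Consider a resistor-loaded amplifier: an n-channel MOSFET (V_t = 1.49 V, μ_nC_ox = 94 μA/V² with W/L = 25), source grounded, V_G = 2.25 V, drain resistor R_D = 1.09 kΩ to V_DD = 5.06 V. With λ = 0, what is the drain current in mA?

V_GS = V_G = 2.25 V, so V_ov = 2.25 − 1.49 = 0.76 V.
k_n = μ_nC_ox · (W/L) = 2.35 mA/V².
Assume saturation: I_D = ½ k_n V_ov² = 0.5 × 2.35 × 0.76² = 0.679 mA, giving V_DS = V_DD − I_D R_D = 5.06 − 0.679 × 1.09 = 4.32 V.
V_DS = 4.32 V ≥ V_ov = 0.76 V, confirming saturation.

I_D = 0.679 mA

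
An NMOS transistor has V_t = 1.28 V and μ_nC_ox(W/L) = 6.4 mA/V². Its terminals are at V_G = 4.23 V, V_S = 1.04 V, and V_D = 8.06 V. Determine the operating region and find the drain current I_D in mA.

V_GS = V_G − V_S = 4.23 − 1.04 = 3.19 V; V_DS = V_D − V_S = 8.06 − 1.04 = 7.02 V.
V_ov = V_GS − V_t = 3.19 − 1.28 = 1.91 V.
Since V_DS = 7.02 V ≥ V_ov = 1.91 V, the device is in saturation.
I_D = ½ k_n V_ov² = 0.5 × 6.4 × 1.91² = 11.7 mA.

Saturation; I_D = 11.7 mA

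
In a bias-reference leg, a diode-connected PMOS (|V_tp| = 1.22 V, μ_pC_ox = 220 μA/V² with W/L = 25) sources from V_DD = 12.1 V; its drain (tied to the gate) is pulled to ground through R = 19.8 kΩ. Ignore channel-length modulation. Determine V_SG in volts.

With gate tied to drain, V_SG = V_SD ≥ V_SG − |V_tp|, so the device is in saturation.
k_p = μ_pC_ox · (W/L) = 5.5 mA/V².
KCL at the drain: ½ k_p (V_SG − |V_tp|)² = (V_DD − V_SG)/R.
Let x = V_SG − 1.22. Then 54.5 x² + x − 10.88 = 0, giving x = 0.438 V (positive root), so V_SG = 1.66 V.
I_D = (V_DD − V_SG)/R = (12.1 − 1.66) / 19.8 = 0.527 mA.

V_SG = 1.66 V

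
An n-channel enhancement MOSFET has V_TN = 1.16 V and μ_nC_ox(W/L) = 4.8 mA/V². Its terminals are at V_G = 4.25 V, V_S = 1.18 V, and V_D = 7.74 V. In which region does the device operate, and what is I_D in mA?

Saturation; I_D = 8.76 mA

V_GS = V_G − V_S = 4.25 − 1.18 = 3.07 V; V_DS = V_D − V_S = 7.74 − 1.18 = 6.56 V.
V_ov = V_GS − V_TN = 3.07 − 1.16 = 1.91 V.
Since V_DS = 6.56 V ≥ V_ov = 1.91 V, the device is in saturation.
I_D = ½ k_n V_ov² = 0.5 × 4.8 × 1.91² = 8.76 mA.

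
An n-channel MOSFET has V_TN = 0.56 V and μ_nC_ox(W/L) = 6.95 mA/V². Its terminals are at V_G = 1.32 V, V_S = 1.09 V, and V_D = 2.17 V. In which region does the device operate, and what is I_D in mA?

V_GS = V_G − V_S = 1.32 − 1.09 = 0.23 V; V_DS = V_D − V_S = 2.17 − 1.09 = 1.08 V.
V_GS = 0.23 V < V_TN = 0.56 V, so the transistor is in cutoff.

Cutoff; I_D = 0 mA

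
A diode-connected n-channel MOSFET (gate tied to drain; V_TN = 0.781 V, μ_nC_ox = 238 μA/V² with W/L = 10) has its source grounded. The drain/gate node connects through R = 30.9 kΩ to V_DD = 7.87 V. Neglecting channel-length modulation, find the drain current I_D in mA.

I_D = 0.216 mA

With gate tied to drain, V_GS = V_DS ≥ V_GS − V_TN, so the device is in saturation.
k_n = μ_nC_ox · (W/L) = 2.38 mA/V².
KCL at the drain: ½ k_n (V_GS − V_TN)² = (V_DD − V_GS)/R.
Let x = V_GS − 0.781. Then 36.8 x² + x − 7.089 = 0, giving x = 0.426 V (positive root), so V_GS = 1.21 V.
I_D = (V_DD − V_GS)/R = (7.87 − 1.21) / 30.9 = 0.216 mA.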